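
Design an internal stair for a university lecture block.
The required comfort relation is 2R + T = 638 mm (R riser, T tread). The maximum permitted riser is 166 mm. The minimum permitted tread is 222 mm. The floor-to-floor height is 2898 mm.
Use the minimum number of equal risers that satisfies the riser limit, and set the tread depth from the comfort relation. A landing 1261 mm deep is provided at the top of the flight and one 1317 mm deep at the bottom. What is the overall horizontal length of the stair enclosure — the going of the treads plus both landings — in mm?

7950 mm

⌈2898/166⌉ = 18 risers.
R = 2898 ÷ 18 = 161 mm.
From 2R + T = 638: T = 638 − 322 = 316 mm.
Going = (18 − 1) × 316 = 5372 mm.
Enclosure = 5372 + 1261 + 1317 = 7950 mm.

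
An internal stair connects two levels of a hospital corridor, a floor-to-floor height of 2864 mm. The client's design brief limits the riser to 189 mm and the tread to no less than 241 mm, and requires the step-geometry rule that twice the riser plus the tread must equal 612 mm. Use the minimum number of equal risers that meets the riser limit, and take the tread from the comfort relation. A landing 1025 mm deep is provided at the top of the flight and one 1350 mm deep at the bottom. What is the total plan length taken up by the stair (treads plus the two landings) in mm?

At most 189 each: 2864/189 = 15.15, giving 16 risers.
Each riser is 2864/16 = 179 mm (≤ 189 mm).
From 2R + T = 612: T = 612 − 358 = 254 mm.
16 risers give 15 treads; going = 15 × 254 = 3810 mm.
Enclosure = 3810 + 1025 + 1350 = 6185 mm.

6185 mm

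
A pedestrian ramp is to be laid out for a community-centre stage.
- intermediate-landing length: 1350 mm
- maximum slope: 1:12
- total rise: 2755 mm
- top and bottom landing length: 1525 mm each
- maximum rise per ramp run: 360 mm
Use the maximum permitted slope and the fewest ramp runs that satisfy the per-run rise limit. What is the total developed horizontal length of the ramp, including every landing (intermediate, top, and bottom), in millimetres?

45560 mm

2755 / 360 = 7.65, so 8 ramp runs are needed. That means 7 intermediate landings.
Horizontal run for 2755 mm of rise at 1:12 is 2755 × 12 = 33060 mm.
Intermediate landings: 7 × 1350 = 9450 mm.
Top and bottom landings: 2 × 1525 = 3050 mm.
Total = 33060 + 9450 + 3050 = 45560 mm.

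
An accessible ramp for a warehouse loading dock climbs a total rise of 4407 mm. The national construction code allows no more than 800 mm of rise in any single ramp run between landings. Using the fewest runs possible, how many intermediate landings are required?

4407 / 800 = 5.509 → round up to 6 ramp runs.
6 runs are separated by 5 intermediate landings.

5 intermediate landings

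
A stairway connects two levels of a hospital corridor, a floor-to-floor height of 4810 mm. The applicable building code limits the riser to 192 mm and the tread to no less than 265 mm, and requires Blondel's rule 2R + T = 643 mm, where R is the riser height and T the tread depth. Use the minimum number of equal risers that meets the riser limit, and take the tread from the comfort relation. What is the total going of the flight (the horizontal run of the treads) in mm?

⌈4810/192⌉ = 26 risers.
Riser R = 4810 / 26 = 185 mm, within the 192 mm limit.
From 2R + T = 643: T = 643 − 370 = 273 mm.
Treads = 26 − 1 = 25; going = 25 × 273 = 6825 mm.

6825 mm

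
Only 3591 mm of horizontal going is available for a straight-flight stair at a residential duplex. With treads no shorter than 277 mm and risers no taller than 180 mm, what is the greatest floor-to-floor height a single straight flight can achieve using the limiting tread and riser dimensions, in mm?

Treads that fit: ⌊3591 / 277⌋ = 12.
Risers = treads + 1 = 13.
Maximum height = 13 × 180 = 2340 mm.

2340 mm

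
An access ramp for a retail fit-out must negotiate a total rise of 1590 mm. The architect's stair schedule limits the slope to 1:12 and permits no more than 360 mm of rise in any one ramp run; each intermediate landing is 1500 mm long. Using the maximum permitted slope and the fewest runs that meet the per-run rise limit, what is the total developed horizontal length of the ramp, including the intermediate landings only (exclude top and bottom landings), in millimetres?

1590 / 360 = 4.42, so 5 ramp runs are needed. That means 4 intermediate landings.
Horizontal run for 1590 mm of rise at 1:12 is 1590 × 12 = 19080 mm.
Intermediate landings: 4 × 1500 = 6000 mm.
Total developed length = 19080 + 6000 = 25080 mm.

25080 mm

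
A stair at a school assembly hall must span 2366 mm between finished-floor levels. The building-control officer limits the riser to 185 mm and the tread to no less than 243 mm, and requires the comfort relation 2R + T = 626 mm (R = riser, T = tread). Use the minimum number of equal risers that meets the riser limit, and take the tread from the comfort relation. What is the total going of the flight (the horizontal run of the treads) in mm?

3144 mm

2366 / 185 = 12.789 → round up to 13 risers.
Each riser is 2366/13 = 182 mm (≤ 185 mm).
T = 626 − 2·182 = 262 mm, which satisfies the 243 mm minimum.
Treads = 13 − 1 = 12; going = 12 × 262 = 3144 mm.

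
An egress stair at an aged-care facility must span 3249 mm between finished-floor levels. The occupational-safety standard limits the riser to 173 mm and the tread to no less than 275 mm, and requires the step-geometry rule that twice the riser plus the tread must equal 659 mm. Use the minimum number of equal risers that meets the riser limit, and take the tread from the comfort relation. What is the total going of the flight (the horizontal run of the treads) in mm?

3249 / 173 = 18.78, so 19 risers are needed.
Riser R = 3249 / 19 = 171 mm, within the 173 mm limit.
From 2R + T = 659: T = 659 − 342 = 317 mm.
19 risers give 18 treads; going = 18 × 317 = 5706 mm.

5706 mm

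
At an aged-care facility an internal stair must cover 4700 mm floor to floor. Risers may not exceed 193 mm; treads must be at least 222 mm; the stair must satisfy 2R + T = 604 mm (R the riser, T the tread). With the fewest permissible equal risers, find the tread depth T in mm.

228 mm

⌈4700/193⌉ = 25 risers.
Riser R = 4700 / 25 = 188 mm, within the 193 mm limit.
From 2R + T = 604: T = 604 − 376 = 228 mm.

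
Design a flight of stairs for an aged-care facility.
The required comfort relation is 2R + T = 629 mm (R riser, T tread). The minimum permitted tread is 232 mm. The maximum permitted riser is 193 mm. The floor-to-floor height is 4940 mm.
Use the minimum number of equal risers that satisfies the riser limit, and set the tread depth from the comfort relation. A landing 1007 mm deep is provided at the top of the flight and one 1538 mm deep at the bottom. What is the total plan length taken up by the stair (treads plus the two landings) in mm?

8770 mm

4940 / 193 = 25.596 → round up to 26 risers.
R = 4940 ÷ 26 = 190 mm.
Tread T = 629 − 2 × 190 = 249 mm (≥ 232 mm).
26 risers give 25 treads; going = 25 × 249 = 6225 mm.
Add landings: 6225 + 1007 + 1538 = 8770 mm.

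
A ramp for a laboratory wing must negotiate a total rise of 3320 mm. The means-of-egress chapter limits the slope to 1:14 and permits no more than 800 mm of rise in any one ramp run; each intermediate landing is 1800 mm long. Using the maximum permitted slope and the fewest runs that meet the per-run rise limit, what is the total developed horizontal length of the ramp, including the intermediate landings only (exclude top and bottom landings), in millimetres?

3320 / 800 = 4.15, so 5 ramp runs are needed. That means 4 intermediate landings.
Ramp run (horizontal) at 1:14: 3320 × 14 = 46480 mm.
4 intermediate landings contribute 4 × 1800 = 7200 mm.
Developed length = 46480 + 7200 = 53680 mm.

53680 mm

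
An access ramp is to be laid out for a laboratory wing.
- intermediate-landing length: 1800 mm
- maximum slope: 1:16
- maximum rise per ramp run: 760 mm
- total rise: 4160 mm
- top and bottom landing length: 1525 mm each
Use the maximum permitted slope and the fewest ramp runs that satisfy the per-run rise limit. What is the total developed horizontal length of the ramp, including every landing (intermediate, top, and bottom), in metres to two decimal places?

78.61 m

4160 / 760 = 5.474 → round up to 6 ramp runs. That means 5 intermediate landings.
Horizontal run for 4160 mm of rise at 1:16 is 4160 × 16 = 66560 mm.
Intermediate landings: 5 × 1800 = 9000 mm.
Top and bottom landings: 2 × 1525 = 3050 mm.
Total = 66560 + 9000 + 3050 = 78610 mm.
= 78.61 m.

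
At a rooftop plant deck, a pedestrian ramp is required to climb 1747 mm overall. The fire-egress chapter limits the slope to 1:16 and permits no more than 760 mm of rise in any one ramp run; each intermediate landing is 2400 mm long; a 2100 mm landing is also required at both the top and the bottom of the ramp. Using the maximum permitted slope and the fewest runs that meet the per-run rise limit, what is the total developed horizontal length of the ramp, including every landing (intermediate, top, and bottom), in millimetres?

36952 mm

At most 760 each: 1747/760 = 2.30, giving 3 ramp runs. That means 2 intermediate landings.
Horizontal run for 1747 mm of rise at 1:16 is 1747 × 16 = 27952 mm.
2 intermediate landings contribute 2 × 2400 = 4800 mm.
Top and bottom landings: 2 × 2100 = 4200 mm.
Total = 27952 + 4800 + 4200 = 36952 mm.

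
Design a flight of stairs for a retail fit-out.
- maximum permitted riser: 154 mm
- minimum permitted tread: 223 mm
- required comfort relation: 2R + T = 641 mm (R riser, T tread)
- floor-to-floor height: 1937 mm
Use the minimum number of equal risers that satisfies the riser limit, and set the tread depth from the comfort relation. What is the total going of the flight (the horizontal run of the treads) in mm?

4116 mm

⌈1937/154⌉ = 13 risers.
Each riser is 1937/13 = 149 mm (≤ 154 mm).
From 2R + T = 641: T = 641 − 298 = 343 mm.
Going = (13 − 1) × 343 = 4116 mm.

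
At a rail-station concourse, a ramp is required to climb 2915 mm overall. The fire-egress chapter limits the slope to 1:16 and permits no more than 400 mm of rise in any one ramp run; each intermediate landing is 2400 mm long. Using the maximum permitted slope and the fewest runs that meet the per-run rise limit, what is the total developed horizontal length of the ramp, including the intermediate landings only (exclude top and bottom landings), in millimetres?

2915 / 400 = 7.29, so 8 ramp runs are needed. That means 7 intermediate landings.
Horizontal run for 2915 mm of rise at 1:16 is 2915 × 16 = 46640 mm.
Intermediate landings: 7 × 2400 = 16800 mm.
Developed length = 46640 + 16800 = 63440 mm.

63440 mm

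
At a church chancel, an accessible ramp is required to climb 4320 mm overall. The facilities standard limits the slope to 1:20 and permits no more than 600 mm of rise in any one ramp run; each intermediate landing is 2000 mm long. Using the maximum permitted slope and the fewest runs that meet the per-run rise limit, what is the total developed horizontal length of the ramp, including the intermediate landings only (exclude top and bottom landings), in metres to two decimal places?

100.40 m

4320 / 600 = 7.200 → round up to 8 ramp runs. That means 7 intermediate landings.
Horizontal run for 4320 mm of rise at 1:20 is 4320 × 20 = 86400 mm.
7 intermediate landings contribute 7 × 2000 = 14000 mm.
Total developed length = 86400 + 14000 = 100400 mm.
= 100.40 m.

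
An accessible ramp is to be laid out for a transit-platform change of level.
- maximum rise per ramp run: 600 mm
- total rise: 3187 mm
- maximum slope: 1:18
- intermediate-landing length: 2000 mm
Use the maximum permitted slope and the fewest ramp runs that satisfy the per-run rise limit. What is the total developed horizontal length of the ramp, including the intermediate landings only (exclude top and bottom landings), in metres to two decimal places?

3187 / 600 = 5.31, so 6 ramp runs are needed. That means 5 intermediate landings.
Ramp run (horizontal) at 1:18: 3187 × 18 = 57366 mm.
Intermediate landings: 5 × 2000 = 10000 mm.
Developed length = 57366 + 10000 = 67366 mm.
= 67.37 m.

67.37 m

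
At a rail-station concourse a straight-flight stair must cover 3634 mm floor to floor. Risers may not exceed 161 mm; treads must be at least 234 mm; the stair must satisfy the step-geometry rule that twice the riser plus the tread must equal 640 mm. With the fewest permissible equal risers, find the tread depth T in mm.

324 mm

At most 161 each: 3634/161 = 22.57, giving 23 risers.
Riser R = 3634 / 23 = 158 mm, within the 161 mm limit.
T = 640 − 2·158 = 324 mm, which satisfies the 234 mm minimum.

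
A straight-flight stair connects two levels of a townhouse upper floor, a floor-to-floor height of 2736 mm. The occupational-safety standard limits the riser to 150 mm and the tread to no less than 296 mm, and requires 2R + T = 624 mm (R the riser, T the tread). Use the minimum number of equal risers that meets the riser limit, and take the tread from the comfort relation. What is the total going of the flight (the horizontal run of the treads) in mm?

At most 150 each: 2736/150 = 18.24, giving 19 risers.
Riser R = 2736 / 19 = 144 mm, within the 150 mm limit.
From 2R + T = 624: T = 624 − 288 = 336 mm.
Going = (19 − 1) × 336 = 6048 mm.

6048 mm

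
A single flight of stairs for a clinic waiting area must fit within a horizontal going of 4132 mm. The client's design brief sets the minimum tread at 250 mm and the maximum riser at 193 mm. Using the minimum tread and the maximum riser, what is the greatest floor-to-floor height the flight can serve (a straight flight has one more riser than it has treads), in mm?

3281 mm

Treads that fit: ⌊4132 / 250⌋ = 16.
Risers = treads + 1 = 17.
Maximum height = 17 × 193 = 3281 mm.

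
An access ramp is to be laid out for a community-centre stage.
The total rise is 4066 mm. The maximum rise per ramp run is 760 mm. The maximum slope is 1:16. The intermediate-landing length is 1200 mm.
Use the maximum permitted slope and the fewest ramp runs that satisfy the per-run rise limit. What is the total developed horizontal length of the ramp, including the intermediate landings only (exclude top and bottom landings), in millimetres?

At most 760 each: 4066/760 = 5.35, giving 6 ramp runs. That means 5 intermediate landings.
Horizontal run for 4066 mm of rise at 1:16 is 4066 × 16 = 65056 mm.
5 intermediate landings contribute 5 × 1200 = 6000 mm.
Total developed length = 65056 + 6000 = 71056 mm.

71056 mm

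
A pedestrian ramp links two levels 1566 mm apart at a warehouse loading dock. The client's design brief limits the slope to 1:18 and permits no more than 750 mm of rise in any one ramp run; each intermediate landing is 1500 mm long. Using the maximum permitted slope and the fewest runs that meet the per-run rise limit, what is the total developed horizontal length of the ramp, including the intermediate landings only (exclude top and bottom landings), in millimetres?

31188 mm

1566 / 750 = 2.088 → round up to 3 ramp runs. That means 2 intermediate landings.
Ramp run (horizontal) at 1:18: 1566 × 18 = 28188 mm.
Intermediate landings: 2 × 1500 = 3000 mm.
Developed length = 28188 + 3000 = 31188 mm.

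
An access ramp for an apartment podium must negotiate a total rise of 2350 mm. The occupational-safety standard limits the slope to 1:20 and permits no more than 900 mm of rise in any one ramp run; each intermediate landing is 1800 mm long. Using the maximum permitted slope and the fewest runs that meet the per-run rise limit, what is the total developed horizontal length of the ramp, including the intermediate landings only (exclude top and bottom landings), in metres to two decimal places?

50.60 m

2350 / 900 = 2.611 → round up to 3 ramp runs. That means 2 intermediate landings.
Ramp run (horizontal) at 1:20: 2350 × 20 = 47000 mm.
Intermediate landings: 2 × 1800 = 3600 mm.
Total developed length = 47000 + 3600 = 50600 mm.
= 50.60 m.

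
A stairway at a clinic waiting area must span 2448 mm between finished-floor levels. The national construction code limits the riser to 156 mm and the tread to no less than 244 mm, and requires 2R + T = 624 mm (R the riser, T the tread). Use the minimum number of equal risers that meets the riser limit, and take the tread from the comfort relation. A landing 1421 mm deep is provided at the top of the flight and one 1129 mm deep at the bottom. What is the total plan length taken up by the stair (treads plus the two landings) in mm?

7320 mm

⌈2448/156⌉ = 16 risers.
Each riser is 2448/16 = 153 mm (≤ 156 mm).
Tread T = 624 − 2 × 153 = 318 mm (≥ 244 mm).
16 risers give 15 treads; going = 15 × 318 = 4770 mm.
Add landings: 4770 + 1421 + 1129 = 7320 mm.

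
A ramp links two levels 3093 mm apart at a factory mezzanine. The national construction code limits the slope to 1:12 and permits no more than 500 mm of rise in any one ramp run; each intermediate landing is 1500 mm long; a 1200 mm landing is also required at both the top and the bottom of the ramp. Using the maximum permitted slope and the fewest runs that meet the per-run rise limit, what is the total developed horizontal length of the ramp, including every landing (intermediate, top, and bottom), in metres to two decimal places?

48.52 m

3093 / 500 = 6.19, so 7 ramp runs are needed. That means 6 intermediate landings.
Ramp run (horizontal) at 1:12: 3093 × 12 = 37116 mm.
Intermediate landings: 6 × 1500 = 9000 mm.
Top and bottom landings: 2 × 1200 = 2400 mm.
Total = 37116 + 9000 + 2400 = 48516 mm.
= 48.52 m.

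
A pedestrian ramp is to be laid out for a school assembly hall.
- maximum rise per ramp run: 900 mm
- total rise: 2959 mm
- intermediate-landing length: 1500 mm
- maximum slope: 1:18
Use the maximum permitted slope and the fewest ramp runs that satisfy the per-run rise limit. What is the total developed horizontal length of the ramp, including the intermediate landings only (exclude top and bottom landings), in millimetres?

57762 mm

2959 / 900 = 3.29, so 4 ramp runs are needed. That means 3 intermediate landings.
Horizontal run for 2959 mm of rise at 1:18 is 2959 × 18 = 53262 mm.
3 intermediate landings contribute 3 × 1500 = 4500 mm.
Total developed length = 53262 + 4500 = 57762 mm.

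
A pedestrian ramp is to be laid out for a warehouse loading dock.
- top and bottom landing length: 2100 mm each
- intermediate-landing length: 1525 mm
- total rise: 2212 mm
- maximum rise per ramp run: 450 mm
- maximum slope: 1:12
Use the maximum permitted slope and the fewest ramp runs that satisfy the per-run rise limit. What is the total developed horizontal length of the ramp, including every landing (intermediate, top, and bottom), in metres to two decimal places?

36.84 m

At most 450 each: 2212/450 = 4.92, giving 5 ramp runs. That means 4 intermediate landings.
Horizontal run for 2212 mm of rise at 1:12 is 2212 × 12 = 26544 mm.
Intermediate landings: 4 × 1525 = 6100 mm.
Top and bottom landings: 2 × 2100 = 4200 mm.
Total = 26544 + 6100 + 4200 = 36844 mm.
= 36.84 m.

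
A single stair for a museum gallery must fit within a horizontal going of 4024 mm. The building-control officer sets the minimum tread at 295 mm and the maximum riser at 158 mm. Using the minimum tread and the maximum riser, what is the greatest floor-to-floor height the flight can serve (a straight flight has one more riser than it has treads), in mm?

2212 mm

4024 / 295 = 13.64, so 13 treads fit.
Risers = treads + 1 = 14.
Maximum height = 14 × 158 = 2212 mm.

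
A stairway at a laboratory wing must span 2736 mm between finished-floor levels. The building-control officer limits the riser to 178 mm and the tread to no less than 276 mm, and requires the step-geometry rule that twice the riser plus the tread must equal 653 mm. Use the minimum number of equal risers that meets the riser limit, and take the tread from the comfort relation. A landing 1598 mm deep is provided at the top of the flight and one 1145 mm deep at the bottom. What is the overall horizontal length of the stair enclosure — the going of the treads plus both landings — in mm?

7408 mm

2736 / 178 = 15.37, so 16 risers are needed.
Each riser is 2736/16 = 171 mm (≤ 178 mm).
T = 653 − 2·171 = 311 mm, which satisfies the 276 mm minimum.
Going = (16 − 1) × 311 = 4665 mm.
Add landings: 4665 + 1598 + 1145 = 7408 mm.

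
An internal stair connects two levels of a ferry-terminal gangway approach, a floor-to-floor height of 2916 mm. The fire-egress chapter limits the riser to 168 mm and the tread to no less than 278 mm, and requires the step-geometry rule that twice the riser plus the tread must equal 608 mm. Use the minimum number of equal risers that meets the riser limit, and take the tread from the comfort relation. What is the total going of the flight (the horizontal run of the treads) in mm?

At most 168 each: 2916/168 = 17.36, giving 18 risers.
R = 2916 ÷ 18 = 162 mm.
From 2R + T = 608: T = 608 − 324 = 284 mm.
18 risers give 17 treads; going = 17 × 284 = 4828 mm.

4828 mm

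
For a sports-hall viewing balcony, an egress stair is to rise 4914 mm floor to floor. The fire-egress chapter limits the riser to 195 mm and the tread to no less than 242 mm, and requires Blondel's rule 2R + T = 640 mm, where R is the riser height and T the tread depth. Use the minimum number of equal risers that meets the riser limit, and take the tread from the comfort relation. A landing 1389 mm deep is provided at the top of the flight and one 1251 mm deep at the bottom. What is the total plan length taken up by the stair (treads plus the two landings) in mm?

4914 / 195 = 25.20, so 26 risers are needed.
Each riser is 4914/26 = 189 mm (≤ 195 mm).
Tread T = 640 − 2 × 189 = 262 mm (≥ 242 mm).
Going = (26 − 1) × 262 = 6550 mm.
Add landings: 6550 + 1389 + 1251 = 9190 mm.

9190 mm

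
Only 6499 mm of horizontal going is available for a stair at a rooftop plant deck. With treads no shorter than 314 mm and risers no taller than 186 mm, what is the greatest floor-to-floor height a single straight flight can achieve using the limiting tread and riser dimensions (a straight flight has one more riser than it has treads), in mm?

6499 / 314 = 20.70, so 20 treads fit.
Risers = treads + 1 = 21.
Maximum height = 21 × 186 = 3906 mm.

3906 mm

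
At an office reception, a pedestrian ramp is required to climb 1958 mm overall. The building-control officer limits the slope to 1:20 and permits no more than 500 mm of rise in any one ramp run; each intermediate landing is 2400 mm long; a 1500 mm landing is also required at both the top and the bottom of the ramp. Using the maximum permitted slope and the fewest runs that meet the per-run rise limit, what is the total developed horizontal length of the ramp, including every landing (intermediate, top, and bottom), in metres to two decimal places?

49.36 m

1958 / 500 = 3.92, so 4 ramp runs are needed. That means 3 intermediate landings.
Horizontal run for 1958 mm of rise at 1:20 is 1958 × 20 = 39160 mm.
Intermediate landings: 3 × 2400 = 7200 mm.
Top and bottom landings: 2 × 1500 = 3000 mm.
Total = 39160 + 7200 + 3000 = 49360 mm.
= 49.36 m.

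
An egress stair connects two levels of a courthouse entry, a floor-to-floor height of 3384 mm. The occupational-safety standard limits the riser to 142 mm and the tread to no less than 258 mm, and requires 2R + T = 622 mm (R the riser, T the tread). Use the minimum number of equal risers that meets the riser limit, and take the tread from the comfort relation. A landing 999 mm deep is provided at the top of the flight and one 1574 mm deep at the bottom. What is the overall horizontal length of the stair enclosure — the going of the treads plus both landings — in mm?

3384 / 142 = 23.83, so 24 risers are needed.
Riser R = 3384 / 24 = 141 mm, within the 142 mm limit.
Tread T = 622 − 2 × 141 = 340 mm (≥ 258 mm).
Going = (24 − 1) × 340 = 7820 mm.
Enclosure = 7820 + 999 + 1574 = 10393 mm.

10393 mm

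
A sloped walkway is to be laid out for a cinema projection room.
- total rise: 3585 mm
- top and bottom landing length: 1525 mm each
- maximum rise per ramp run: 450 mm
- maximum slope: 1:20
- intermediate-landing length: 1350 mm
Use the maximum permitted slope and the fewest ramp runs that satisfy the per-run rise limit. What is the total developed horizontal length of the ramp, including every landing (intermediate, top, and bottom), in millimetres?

⌈3585/450⌉ = 8 ramp runs. That means 7 intermediate landings.
Horizontal run for 3585 mm of rise at 1:20 is 3585 × 20 = 71700 mm.
Intermediate landings: 7 × 1350 = 9450 mm.
Top and bottom landings: 2 × 1525 = 3050 mm.
Total = 71700 + 9450 + 3050 = 84200 mm.

84200 mm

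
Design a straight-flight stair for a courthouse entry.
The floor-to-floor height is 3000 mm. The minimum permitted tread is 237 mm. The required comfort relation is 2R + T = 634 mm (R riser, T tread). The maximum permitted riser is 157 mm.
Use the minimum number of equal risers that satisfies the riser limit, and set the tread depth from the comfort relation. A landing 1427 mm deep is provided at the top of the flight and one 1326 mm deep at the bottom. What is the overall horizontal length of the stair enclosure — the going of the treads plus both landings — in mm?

3000 / 157 = 19.108 → round up to 20 risers.
Each riser is 3000/20 = 150 mm (≤ 157 mm).
Tread T = 634 − 2 × 150 = 334 mm (≥ 237 mm).
Going = (20 − 1) × 334 = 6346 mm.
Add landings: 6346 + 1427 + 1326 = 9099 mm.

9099 mm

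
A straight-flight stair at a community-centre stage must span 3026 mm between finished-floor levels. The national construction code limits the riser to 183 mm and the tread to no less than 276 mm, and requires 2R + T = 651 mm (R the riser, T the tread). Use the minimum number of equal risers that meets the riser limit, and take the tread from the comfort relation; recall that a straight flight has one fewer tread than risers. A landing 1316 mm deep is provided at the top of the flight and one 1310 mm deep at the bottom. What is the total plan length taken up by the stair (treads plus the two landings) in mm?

7346 mm

3026 / 183 = 16.54, so 17 risers are needed.
Riser R = 3026 / 17 = 178 mm, within the 183 mm limit.
Tread T = 651 − 2 × 178 = 295 mm (≥ 276 mm).
Treads = 17 − 1 = 16; going = 16 × 295 = 4720 mm.
Add landings: 4720 + 1316 + 1310 = 7346 mm.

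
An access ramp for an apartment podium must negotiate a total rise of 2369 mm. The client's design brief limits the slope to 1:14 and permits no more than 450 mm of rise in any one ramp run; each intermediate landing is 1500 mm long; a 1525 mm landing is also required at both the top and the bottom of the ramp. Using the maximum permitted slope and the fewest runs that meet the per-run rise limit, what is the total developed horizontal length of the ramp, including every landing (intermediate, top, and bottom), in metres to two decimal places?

2369 / 450 = 5.264 → round up to 6 ramp runs. That means 5 intermediate landings.
Horizontal run for 2369 mm of rise at 1:14 is 2369 × 14 = 33166 mm.
5 intermediate landings contribute 5 × 1500 = 7500 mm.
Top and bottom landings: 2 × 1525 = 3050 mm.
Total = 33166 + 7500 + 3050 = 43716 mm.
= 43.72 m.

43.72 m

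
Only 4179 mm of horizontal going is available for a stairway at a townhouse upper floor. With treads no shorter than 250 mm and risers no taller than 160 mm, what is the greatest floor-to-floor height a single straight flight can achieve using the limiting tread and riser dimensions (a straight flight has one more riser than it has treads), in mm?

Treads that fit: ⌊4179 / 250⌋ = 16.
Risers = treads + 1 = 17.
Maximum height = 17 × 160 = 2720 mm.

2720 mm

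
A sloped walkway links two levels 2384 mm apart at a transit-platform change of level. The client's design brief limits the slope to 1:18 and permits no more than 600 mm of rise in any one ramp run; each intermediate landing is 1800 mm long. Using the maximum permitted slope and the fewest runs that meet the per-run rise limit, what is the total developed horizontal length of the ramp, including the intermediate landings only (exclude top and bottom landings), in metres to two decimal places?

⌈2384/600⌉ = 4 ramp runs. That means 3 intermediate landings.
Ramp run (horizontal) at 1:18: 2384 × 18 = 42912 mm.
Intermediate landings: 3 × 1800 = 5400 mm.
Developed length = 42912 + 5400 = 48312 mm.
= 48.31 m.

48.31 m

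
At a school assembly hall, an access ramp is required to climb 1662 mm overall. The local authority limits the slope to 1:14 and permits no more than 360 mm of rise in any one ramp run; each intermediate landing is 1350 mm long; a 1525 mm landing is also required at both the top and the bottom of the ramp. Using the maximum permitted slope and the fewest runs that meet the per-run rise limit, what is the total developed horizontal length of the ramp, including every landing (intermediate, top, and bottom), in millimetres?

31718 mm

1662 / 360 = 4.617 → round up to 5 ramp runs. That means 4 intermediate landings.
Horizontal run for 1662 mm of rise at 1:14 is 1662 × 14 = 23268 mm.
Intermediate landings: 4 × 1350 = 5400 mm.
Top and bottom landings: 2 × 1525 = 3050 mm.
Total = 23268 + 5400 + 3050 = 31718 mm.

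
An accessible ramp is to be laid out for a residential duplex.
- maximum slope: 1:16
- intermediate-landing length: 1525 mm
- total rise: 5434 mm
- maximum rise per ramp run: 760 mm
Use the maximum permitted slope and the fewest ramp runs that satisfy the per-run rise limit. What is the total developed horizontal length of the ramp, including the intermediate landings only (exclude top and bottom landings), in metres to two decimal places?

97.62 m

5434 / 760 = 7.15, so 8 ramp runs are needed. That means 7 intermediate landings.
Ramp run (horizontal) at 1:16: 5434 × 16 = 86944 mm.
7 intermediate landings contribute 7 × 1525 = 10675 mm.
Developed length = 86944 + 10675 = 97619 mm.
= 97.62 m.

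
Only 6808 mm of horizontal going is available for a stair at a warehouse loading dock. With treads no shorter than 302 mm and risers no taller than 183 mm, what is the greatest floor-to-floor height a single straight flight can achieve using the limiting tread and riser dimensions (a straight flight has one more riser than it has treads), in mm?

4209 mm

Treads that fit: ⌊6808 / 302⌋ = 22.
Risers = treads + 1 = 23.
Maximum height = 23 × 183 = 4209 mm.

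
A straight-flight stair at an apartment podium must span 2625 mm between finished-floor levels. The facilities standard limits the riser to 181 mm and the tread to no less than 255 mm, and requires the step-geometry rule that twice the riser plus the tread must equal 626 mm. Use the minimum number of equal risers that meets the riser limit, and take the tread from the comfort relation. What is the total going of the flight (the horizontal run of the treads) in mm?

⌈2625/181⌉ = 15 risers.
Each riser is 2625/15 = 175 mm (≤ 181 mm).
From 2R + T = 626: T = 626 − 350 = 276 mm.
15 risers give 14 treads; going = 14 × 276 = 3864 mm.

3864 mm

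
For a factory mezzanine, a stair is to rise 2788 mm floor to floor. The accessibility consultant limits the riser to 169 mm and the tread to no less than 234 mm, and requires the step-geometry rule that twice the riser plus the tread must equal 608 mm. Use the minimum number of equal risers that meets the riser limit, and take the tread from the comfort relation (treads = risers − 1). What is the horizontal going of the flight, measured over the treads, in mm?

At most 169 each: 2788/169 = 16.50, giving 17 risers.
Riser R = 2788 / 17 = 164 mm, within the 169 mm limit.
Tread T = 608 − 2 × 164 = 280 mm (≥ 234 mm).
17 risers give 16 treads; going = 16 × 280 = 4480 mm.

4480 mm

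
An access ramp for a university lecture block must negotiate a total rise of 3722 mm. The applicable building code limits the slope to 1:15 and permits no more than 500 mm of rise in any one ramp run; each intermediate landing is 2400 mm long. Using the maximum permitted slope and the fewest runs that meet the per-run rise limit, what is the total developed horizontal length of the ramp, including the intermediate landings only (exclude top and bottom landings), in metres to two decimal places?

72.63 m

At most 500 each: 3722/500 = 7.44, giving 8 ramp runs. That means 7 intermediate landings.
Ramp run (horizontal) at 1:15: 3722 × 15 = 55830 mm.
7 intermediate landings contribute 7 × 2400 = 16800 mm.
Developed length = 55830 + 16800 = 72630 mm.
= 72.63 m.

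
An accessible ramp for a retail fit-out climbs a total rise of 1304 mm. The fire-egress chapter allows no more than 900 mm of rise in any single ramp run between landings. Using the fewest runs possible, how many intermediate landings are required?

At most 900 each: 1304/900 = 1.45, giving 2 ramp runs.
2 runs are separated by 1 intermediate landings.

1 intermediate landings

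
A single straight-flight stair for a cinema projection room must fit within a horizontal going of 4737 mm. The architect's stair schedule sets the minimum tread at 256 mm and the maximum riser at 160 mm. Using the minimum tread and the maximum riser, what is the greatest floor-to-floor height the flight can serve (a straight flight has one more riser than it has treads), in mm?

3040 mm

Treads that fit: ⌊4737 / 256⌋ = 18.
Risers = treads + 1 = 19.
Maximum height = 19 × 160 = 3040 mm.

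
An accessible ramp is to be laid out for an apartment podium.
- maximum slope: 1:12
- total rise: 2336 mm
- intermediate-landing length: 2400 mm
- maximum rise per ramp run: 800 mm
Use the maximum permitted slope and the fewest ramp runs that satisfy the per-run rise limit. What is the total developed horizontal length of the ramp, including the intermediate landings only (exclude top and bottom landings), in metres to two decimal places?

2336 / 800 = 2.92, so 3 ramp runs are needed. That means 2 intermediate landings.
Ramp run (horizontal) at 1:12: 2336 × 12 = 28032 mm.
2 intermediate landings contribute 2 × 2400 = 4800 mm.
Total developed length = 28032 + 4800 = 32832 mm.
= 32.83 m.

32.83 m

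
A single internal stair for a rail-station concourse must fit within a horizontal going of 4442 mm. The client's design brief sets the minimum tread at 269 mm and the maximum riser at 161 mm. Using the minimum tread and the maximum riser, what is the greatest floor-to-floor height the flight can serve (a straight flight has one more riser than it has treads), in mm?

2737 mm

Treads that fit: ⌊4442 / 269⌋ = 16.
Risers = treads + 1 = 17.
Maximum height = 17 × 161 = 2737 mm.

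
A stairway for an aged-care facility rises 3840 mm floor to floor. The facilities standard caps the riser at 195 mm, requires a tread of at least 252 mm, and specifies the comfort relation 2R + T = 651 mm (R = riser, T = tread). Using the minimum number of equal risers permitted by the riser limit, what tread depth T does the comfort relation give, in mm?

⌈3840/195⌉ = 20 risers.
R = 3840 ÷ 20 = 192 mm.
T = 651 − 2·192 = 267 mm, which satisfies the 252 mm minimum.

267 mm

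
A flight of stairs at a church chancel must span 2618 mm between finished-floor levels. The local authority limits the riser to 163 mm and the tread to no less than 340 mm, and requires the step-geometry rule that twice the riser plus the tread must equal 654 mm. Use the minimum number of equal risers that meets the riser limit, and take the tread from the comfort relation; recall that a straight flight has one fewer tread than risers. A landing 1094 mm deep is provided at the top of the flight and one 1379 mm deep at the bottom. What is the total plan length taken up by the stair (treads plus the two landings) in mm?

⌈2618/163⌉ = 17 risers.
Each riser is 2618/17 = 154 mm (≤ 163 mm).
From 2R + T = 654: T = 654 − 308 = 346 mm.
Treads = 17 − 1 = 16; going = 16 × 346 = 5536 mm.
Enclosure = 5536 + 1094 + 1379 = 8009 mm.

8009 mm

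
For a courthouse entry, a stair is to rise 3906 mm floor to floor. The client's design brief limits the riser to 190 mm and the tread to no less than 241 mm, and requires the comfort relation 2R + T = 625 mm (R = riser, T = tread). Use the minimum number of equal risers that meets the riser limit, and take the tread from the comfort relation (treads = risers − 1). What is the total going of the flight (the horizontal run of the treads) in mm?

3906 / 190 = 20.558 → round up to 21 risers.
Riser R = 3906 / 21 = 186 mm, within the 190 mm limit.
T = 625 − 2·186 = 253 mm, which satisfies the 241 mm minimum.
21 risers give 20 treads; going = 20 × 253 = 5060 mm.

5060 mm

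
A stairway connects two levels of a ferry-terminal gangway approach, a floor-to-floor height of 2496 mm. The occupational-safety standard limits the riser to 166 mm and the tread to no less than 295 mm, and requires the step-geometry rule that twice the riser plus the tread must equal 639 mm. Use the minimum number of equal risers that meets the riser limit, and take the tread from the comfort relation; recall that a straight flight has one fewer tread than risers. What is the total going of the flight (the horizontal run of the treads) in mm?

4905 mm

At most 166 each: 2496/166 = 15.04, giving 16 risers.
R = 2496 ÷ 16 = 156 mm.
T = 639 − 2·156 = 327 mm, which satisfies the 295 mm minimum.
Going = (16 − 1) × 327 = 4905 mm.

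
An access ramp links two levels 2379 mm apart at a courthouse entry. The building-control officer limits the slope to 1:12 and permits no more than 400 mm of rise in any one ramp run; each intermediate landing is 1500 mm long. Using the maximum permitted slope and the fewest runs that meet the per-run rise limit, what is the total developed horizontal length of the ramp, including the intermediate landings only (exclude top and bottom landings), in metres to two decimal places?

2379 / 400 = 5.947 → round up to 6 ramp runs. That means 5 intermediate landings.
Horizontal run for 2379 mm of rise at 1:12 is 2379 × 12 = 28548 mm.
5 intermediate landings contribute 5 × 1500 = 7500 mm.
Total developed length = 28548 + 7500 = 36048 mm.
= 36.05 m.

36.05 m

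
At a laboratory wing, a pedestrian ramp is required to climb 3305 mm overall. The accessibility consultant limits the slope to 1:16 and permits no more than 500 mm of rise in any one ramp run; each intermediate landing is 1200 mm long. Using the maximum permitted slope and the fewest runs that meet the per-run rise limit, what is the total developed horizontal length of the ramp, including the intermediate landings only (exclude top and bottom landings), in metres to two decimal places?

60.08 m

⌈3305/500⌉ = 7 ramp runs. That means 6 intermediate landings.
Ramp run (horizontal) at 1:16: 3305 × 16 = 52880 mm.
Intermediate landings: 6 × 1200 = 7200 mm.
Developed length = 52880 + 7200 = 60080 mm.
= 60.08 m.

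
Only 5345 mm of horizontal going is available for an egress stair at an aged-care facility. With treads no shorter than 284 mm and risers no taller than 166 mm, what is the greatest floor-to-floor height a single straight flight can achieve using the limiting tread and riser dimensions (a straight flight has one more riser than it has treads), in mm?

Treads that fit: ⌊5345 / 284⌋ = 18.
Risers = treads + 1 = 19.
Maximum height = 19 × 166 = 3154 mm.

3154 mm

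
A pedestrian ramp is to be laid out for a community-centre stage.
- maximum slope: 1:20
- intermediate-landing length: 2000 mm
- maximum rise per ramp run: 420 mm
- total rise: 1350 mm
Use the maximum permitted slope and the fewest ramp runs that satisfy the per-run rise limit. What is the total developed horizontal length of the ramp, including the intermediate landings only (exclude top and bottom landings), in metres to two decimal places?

33.00 m

1350 / 420 = 3.214 → round up to 4 ramp runs. That means 3 intermediate landings.
Ramp run (horizontal) at 1:20: 1350 × 20 = 27000 mm.
Intermediate landings: 3 × 2000 = 6000 mm.
Developed length = 27000 + 6000 = 33000 mm.
= 33.00 m.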